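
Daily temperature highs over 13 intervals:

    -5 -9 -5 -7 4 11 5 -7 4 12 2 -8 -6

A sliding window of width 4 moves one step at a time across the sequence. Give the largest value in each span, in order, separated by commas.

-5, 4, 11, 11, 11, 11, 12, 12, 12, 12

-5 -9 -5 -7 → max -5
-9 -5 -7 4 → max 4
-5 -7 4 11 → max 11
-7 4 11 5 → max 11
4 11 5 -7 → max 11
11 5 -7 4 → max 11
5 -7 4 12 → max 12
-7 4 12 2 → max 12
4 12 2 -8 → max 12
12 2 -8 -6 → max 12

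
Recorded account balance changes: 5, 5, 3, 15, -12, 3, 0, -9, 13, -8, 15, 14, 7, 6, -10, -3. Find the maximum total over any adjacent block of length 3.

36

5 5 3 → sum 13
5 3 15 → sum 23
3 15 -12 → sum 6
15 -12 3 → sum 6
-12 3 0 → sum -9
3 0 -9 → sum -6
0 -9 13 → sum 4
-9 13 -8 → sum -4
13 -8 15 → sum 20
-8 15 14 → sum 21
15 14 7 → sum 36
14 7 6 → sum 27
7 6 -10 → sum 3
6 -10 -3 → sum -7
Maximum of these is 36.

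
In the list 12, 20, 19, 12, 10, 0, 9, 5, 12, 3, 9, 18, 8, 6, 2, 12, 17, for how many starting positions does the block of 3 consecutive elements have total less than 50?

13

12 20 19 → sum 51
20 19 12 → sum 51
19 12 10 → sum 41  < 50 ✓
12 10 0 → sum 22  < 50 ✓
10 0 9 → sum 19  < 50 ✓
0 9 5 → sum 14  < 50 ✓
9 5 12 → sum 26  < 50 ✓
5 12 3 → sum 20  < 50 ✓
12 3 9 → sum 24  < 50 ✓
3 9 18 → sum 30  < 50 ✓
9 18 8 → sum 35  < 50 ✓
18 8 6 → sum 32  < 50 ✓
8 6 2 → sum 16  < 50 ✓
6 2 12 → sum 20  < 50 ✓
2 12 17 → sum 31  < 50 ✓
13 windows satisfy the condition.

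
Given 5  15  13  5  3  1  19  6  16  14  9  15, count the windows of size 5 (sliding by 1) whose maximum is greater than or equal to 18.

5

5 15 13 5 3 → max 15
15 13 5 3 1 → max 15
13 5 3 1 19 → max 19  ≥ 18 ✓
5 3 1 19 6 → max 19  ≥ 18 ✓
3 1 19 6 16 → max 19  ≥ 18 ✓
1 19 6 16 14 → max 19  ≥ 18 ✓
19 6 16 14 9 → max 19  ≥ 18 ✓
6 16 14 9 15 → max 16
5 windows satisfy the condition.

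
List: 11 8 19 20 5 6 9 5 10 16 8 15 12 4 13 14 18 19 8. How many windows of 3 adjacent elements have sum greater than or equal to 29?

[11, 8, 19] → sum 38  ≥ 29 ✓
[8, 19, 20] → sum 47  ≥ 29 ✓
[19, 20, 5] → sum 44  ≥ 29 ✓
[20, 5, 6] → sum 31  ≥ 29 ✓
[5, 6, 9] → sum 20
[6, 9, 5] → sum 20
[9, 5, 10] → sum 24
[5, 10, 16] → sum 31  ≥ 29 ✓
[10, 16, 8] → sum 34  ≥ 29 ✓
[16, 8, 15] → sum 39  ≥ 29 ✓
[8, 15, 12] → sum 35  ≥ 29 ✓
[15, 12, 4] → sum 31  ≥ 29 ✓
[12, 4, 13] → sum 29  ≥ 29 ✓
[4, 13, 14] → sum 31  ≥ 29 ✓
[13, 14, 18] → sum 45  ≥ 29 ✓
[14, 18, 19] → sum 51  ≥ 29 ✓
[18, 19, 8] → sum 45  ≥ 29 ✓
14 windows satisfy the condition.

14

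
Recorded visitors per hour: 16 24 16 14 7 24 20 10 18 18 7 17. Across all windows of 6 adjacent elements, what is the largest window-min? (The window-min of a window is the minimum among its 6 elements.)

(16, 24, 16, 14, 7, 24) → min 7
(24, 16, 14, 7, 24, 20) → min 7
(16, 14, 7, 24, 20, 10) → min 7
(14, 7, 24, 20, 10, 18) → min 7
(7, 24, 20, 10, 18, 18) → min 7
(24, 20, 10, 18, 18, 7) → min 7
(20, 10, 18, 18, 7, 17) → min 7
Largest of these is 7.

7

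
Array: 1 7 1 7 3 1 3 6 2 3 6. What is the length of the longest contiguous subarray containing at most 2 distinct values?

4

add 1: window [1] (1 distinct), len 1
add 7: window [1, 7] (2 distinct), len 2
add 1: window [1, 7, 1] (2 distinct), len 3
add 7: window [1, 7, 1, 7] (2 distinct), len 4
add 3: window [7, 3] (2 distinct), len 2
add 1: window [3, 1] (2 distinct), len 2
add 3: window [3, 1, 3] (2 distinct), len 3
add 6: window [3, 6] (2 distinct), len 2
add 2: window [6, 2] (2 distinct), len 2
add 3: window [2, 3] (2 distinct), len 2
add 6: window [3, 6] (2 distinct), len 2
Longest length with ≤2 distinct: 4.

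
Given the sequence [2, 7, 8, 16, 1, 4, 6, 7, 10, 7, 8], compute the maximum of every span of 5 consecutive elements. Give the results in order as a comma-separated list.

Sliding a size-5 window across the 11 values:
[2, 7, 8, 16, 1] → max 16
[7, 8, 16, 1, 4] → max 16
[8, 16, 1, 4, 6] → max 16
[16, 1, 4, 6, 7] → max 16
[1, 4, 6, 7, 10] → max 10
[4, 6, 7, 10, 7] → max 10
[6, 7, 10, 7, 8] → max 10

16, 16, 16, 16, 10, 10, 10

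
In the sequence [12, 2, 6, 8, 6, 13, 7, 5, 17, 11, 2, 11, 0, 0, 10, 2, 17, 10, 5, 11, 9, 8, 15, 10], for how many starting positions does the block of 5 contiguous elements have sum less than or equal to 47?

(12, 2, 6, 8, 6) → sum 34  ≤ 47 ✓
(2, 6, 8, 6, 13) → sum 35  ≤ 47 ✓
(6, 8, 6, 13, 7) → sum 40  ≤ 47 ✓
(8, 6, 13, 7, 5) → sum 39  ≤ 47 ✓
(6, 13, 7, 5, 17) → sum 48
(13, 7, 5, 17, 11) → sum 53
(7, 5, 17, 11, 2) → sum 42  ≤ 47 ✓
(5, 17, 11, 2, 11) → sum 46  ≤ 47 ✓
(17, 11, 2, 11, 0) → sum 41  ≤ 47 ✓
(11, 2, 11, 0, 0) → sum 24  ≤ 47 ✓
(2, 11, 0, 0, 10) → sum 23  ≤ 47 ✓
(11, 0, 0, 10, 2) → sum 23  ≤ 47 ✓
(0, 0, 10, 2, 17) → sum 29  ≤ 47 ✓
(0, 10, 2, 17, 10) → sum 39  ≤ 47 ✓
(10, 2, 17, 10, 5) → sum 44  ≤ 47 ✓
(2, 17, 10, 5, 11) → sum 45  ≤ 47 ✓
(17, 10, 5, 11, 9) → sum 52
(10, 5, 11, 9, 8) → sum 43  ≤ 47 ✓
(5, 11, 9, 8, 15) → sum 48
(11, 9, 8, 15, 10) → sum 53
15 windows satisfy the condition.

15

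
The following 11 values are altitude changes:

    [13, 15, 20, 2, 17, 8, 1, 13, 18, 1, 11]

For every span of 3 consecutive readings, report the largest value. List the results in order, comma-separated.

20, 20, 20, 17, 17, 13, 18, 18, 18

[13, 15, 20] → max 20
[15, 20, 2] → max 20
[20, 2, 17] → max 20
[2, 17, 8] → max 17
[17, 8, 1] → max 17
[8, 1, 13] → max 13
[1, 13, 18] → max 18
[13, 18, 1] → max 18
[18, 1, 11] → max 18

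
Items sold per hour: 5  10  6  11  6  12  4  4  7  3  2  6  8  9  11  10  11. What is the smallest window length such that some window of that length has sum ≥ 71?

add 5: running sum 5 < 71
add 10: running sum 15 < 71
add 6: running sum 21 < 71
add 11: running sum 32 < 71
add 6: running sum 38 < 71
add 12: running sum 50 < 71
add 4: running sum 54 < 71
add 4: running sum 58 < 71
add 7: running sum 65 < 71
add 3: running sum 68 < 71
add 2: running sum 70 < 71
end 11: [10, 6, 11, 6, 12, 4, 4, 7, 3, 2, 6] sum 71, len 11
end 12: [10, 6, 11, 6, 12, 4, 4, 7, 3, 2, 6, 8] sum 79, len 12
end 13: [11, 6, 12, 4, 4, 7, 3, 2, 6, 8, 9] sum 72, len 11
end 14: [6, 12, 4, 4, 7, 3, 2, 6, 8, 9, 11] sum 72, len 11
end 15: [12, 4, 4, 7, 3, 2, 6, 8, 9, 11, 10] sum 76, len 11
end 16: [4, 7, 3, 2, 6, 8, 9, 11, 10, 11] sum 71, len 10
Shortest qualifying length: 10.

10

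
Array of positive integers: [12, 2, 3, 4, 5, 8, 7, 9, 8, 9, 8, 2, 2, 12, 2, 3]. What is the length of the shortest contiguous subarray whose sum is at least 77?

12

Extend right; whenever the sum reaches 77, record the length and shrink from the left:
add 12: running sum 12 < 77
add 2: running sum 14 < 77
add 3: running sum 17 < 77
add 4: running sum 21 < 77
add 5: running sum 26 < 77
add 8: running sum 34 < 77
add 7: running sum 41 < 77
add 9: running sum 50 < 77
add 8: running sum 58 < 77
add 9: running sum 67 < 77
add 8: running sum 75 < 77
end 11: [12, 2, 3, 4, 5, 8, 7, 9, 8, 9, 8, 2] sum 77, len 12
end 12: [12, 2, 3, 4, 5, 8, 7, 9, 8, 9, 8, 2, 2] sum 79, len 13
end 13: [3, 4, 5, 8, 7, 9, 8, 9, 8, 2, 2, 12] sum 77, len 12
end 14: [3, 4, 5, 8, 7, 9, 8, 9, 8, 2, 2, 12, 2] sum 79, len 13
end 15: [4, 5, 8, 7, 9, 8, 9, 8, 2, 2, 12, 2, 3] sum 79, len 13
Shortest qualifying length: 12.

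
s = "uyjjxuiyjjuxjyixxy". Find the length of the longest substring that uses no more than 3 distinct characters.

[u] 1 distinct, len 1
[u, y] 2 distinct, len 2
[u, y, j] 3 distinct, len 3
[u, y, j, j] 3 distinct, len 4
[y, j, j, x] 3 distinct, len 4
[j, j, x, u] 3 distinct, len 4
[x, u, i] 3 distinct, len 3
[u, i, y] 3 distinct, len 3
[i, y, j] 3 distinct, len 3
[i, y, j, j] 3 distinct, len 4
[y, j, j, u] 3 distinct, len 4
[j, j, u, x] 3 distinct, len 4
[j, j, u, x, j] 3 distinct, len 5
[x, j, y] 3 distinct, len 3
[j, y, i] 3 distinct, len 3
[y, i, x] 3 distinct, len 3
[y, i, x, x] 3 distinct, len 4
[y, i, x, x, y] 3 distinct, len 5
Longest length with ≤3 distinct: 5.

5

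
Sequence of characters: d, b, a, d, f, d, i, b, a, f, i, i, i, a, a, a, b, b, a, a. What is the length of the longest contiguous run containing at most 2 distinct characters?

7

Extend right; when distinct count exceeds 2, shrink from the left:
[d] 1 distinct, len 1
[d, b] 2 distinct, len 2
[b, a] 2 distinct, len 2
[a, d] 2 distinct, len 2
[d, f] 2 distinct, len 2
[d, f, d] 2 distinct, len 3
[d, i] 2 distinct, len 2
[i, b] 2 distinct, len 2
[b, a] 2 distinct, len 2
[a, f] 2 distinct, len 2
[f, i] 2 distinct, len 2
[f, i, i] 2 distinct, len 3
[f, i, i, i] 2 distinct, len 4
[i, i, i, a] 2 distinct, len 4
[i, i, i, a, a] 2 distinct, len 5
[i, i, i, a, a, a] 2 distinct, len 6
[a, a, a, b] 2 distinct, len 4
[a, a, a, b, b] 2 distinct, len 5
[a, a, a, b, b, a] 2 distinct, len 6
[a, a, a, b, b, a, a] 2 distinct, len 7
Longest length with ≤2 distinct: 7.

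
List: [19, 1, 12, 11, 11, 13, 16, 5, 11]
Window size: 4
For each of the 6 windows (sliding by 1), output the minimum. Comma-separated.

1, 1, 11, 11, 5, 5

[19, 1, 12, 11] → min 1
[1, 12, 11, 11] → min 1
[12, 11, 11, 13] → min 11
[11, 11, 13, 16] → min 11
[11, 13, 16, 5] → min 5
[13, 16, 5, 11] → min 5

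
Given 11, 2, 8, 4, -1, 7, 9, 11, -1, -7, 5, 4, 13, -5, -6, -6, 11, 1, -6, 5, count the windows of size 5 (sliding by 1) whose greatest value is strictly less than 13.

[11, 2, 8, 4, -1] → max 11  < 13 ✓
[2, 8, 4, -1, 7] → max 8  < 13 ✓
[8, 4, -1, 7, 9] → max 9  < 13 ✓
[4, -1, 7, 9, 11] → max 11  < 13 ✓
[-1, 7, 9, 11, -1] → max 11  < 13 ✓
[7, 9, 11, -1, -7] → max 11  < 13 ✓
[9, 11, -1, -7, 5] → max 11  < 13 ✓
[11, -1, -7, 5, 4] → max 11  < 13 ✓
[-1, -7, 5, 4, 13] → max 13
[-7, 5, 4, 13, -5] → max 13
[5, 4, 13, -5, -6] → max 13
[4, 13, -5, -6, -6] → max 13
[13, -5, -6, -6, 11] → max 13
[-5, -6, -6, 11, 1] → max 11  < 13 ✓
[-6, -6, 11, 1, -6] → max 11  < 13 ✓
[-6, 11, 1, -6, 5] → max 11  < 13 ✓
11 windows satisfy the condition.

11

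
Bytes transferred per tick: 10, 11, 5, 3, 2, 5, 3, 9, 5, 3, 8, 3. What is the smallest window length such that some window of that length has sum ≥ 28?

4

add 10: running sum 10 < 28
add 11: running sum 21 < 28
add 5: running sum 26 < 28
add 3: shortest ending here [10, 11, 5, 3] sum 29, len 4
add 2: shortest ending here [10, 11, 5, 3, 2] sum 31, len 5
add 5: shortest ending here [10, 11, 5, 3, 2, 5] sum 36, len 6
add 3: shortest ending here [11, 5, 3, 2, 5, 3] sum 29, len 6
add 9: shortest ending here [11, 5, 3, 2, 5, 3, 9] sum 38, len 7
add 5: shortest ending here [5, 3, 2, 5, 3, 9, 5] sum 32, len 7
add 3: shortest ending here [3, 2, 5, 3, 9, 5, 3] sum 30, len 7
add 8: shortest ending here [3, 9, 5, 3, 8] sum 28, len 5
add 3: shortest ending here [9, 5, 3, 8, 3] sum 28, len 5
Shortest qualifying length: 4.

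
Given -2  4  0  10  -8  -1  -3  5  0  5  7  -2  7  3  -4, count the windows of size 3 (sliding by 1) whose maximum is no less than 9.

3

-2 4 0 → max 4
4 0 10 → max 10  ≥ 9 ✓
0 10 -8 → max 10  ≥ 9 ✓
10 -8 -1 → max 10  ≥ 9 ✓
-8 -1 -3 → max -1
-1 -3 5 → max 5
-3 5 0 → max 5
5 0 5 → max 5
0 5 7 → max 7
5 7 -2 → max 7
7 -2 7 → max 7
-2 7 3 → max 7
7 3 -4 → max 7
3 windows satisfy the condition.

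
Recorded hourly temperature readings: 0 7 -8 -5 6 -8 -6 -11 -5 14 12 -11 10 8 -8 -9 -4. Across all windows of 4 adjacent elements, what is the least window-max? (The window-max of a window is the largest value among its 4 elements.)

-5

Window maxs for each of the 14 positions:
[0, 7, -8, -5] → max 7
[7, -8, -5, 6] → max 7
[-8, -5, 6, -8] → max 6
[-5, 6, -8, -6] → max 6
[6, -8, -6, -11] → max 6
[-8, -6, -11, -5] → max -5
[-6, -11, -5, 14] → max 14
[-11, -5, 14, 12] → max 14
[-5, 14, 12, -11] → max 14
[14, 12, -11, 10] → max 14
[12, -11, 10, 8] → max 12
[-11, 10, 8, -8] → max 10
[10, 8, -8, -9] → max 10
[8, -8, -9, -4] → max 8
Least of these is -5.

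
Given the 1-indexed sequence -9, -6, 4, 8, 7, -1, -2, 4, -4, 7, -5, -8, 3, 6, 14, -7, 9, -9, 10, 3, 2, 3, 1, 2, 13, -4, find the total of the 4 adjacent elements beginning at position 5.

8

Elements at indices 5..8: 7, -1, -2, 4
sum(7, -1, -2, 4) = 8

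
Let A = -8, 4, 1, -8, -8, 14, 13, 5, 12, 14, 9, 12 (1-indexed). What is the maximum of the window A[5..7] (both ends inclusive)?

Elements at indices 5..7: -8, 14, 13
max(-8, 14, 13) = 14

14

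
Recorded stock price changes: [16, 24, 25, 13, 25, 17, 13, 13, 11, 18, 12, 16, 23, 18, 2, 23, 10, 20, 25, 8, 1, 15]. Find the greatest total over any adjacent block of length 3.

16 24 25 → sum 65
24 25 13 → sum 62
25 13 25 → sum 63
13 25 17 → sum 55
25 17 13 → sum 55
17 13 13 → sum 43
13 13 11 → sum 37
13 11 18 → sum 42
11 18 12 → sum 41
18 12 16 → sum 46
12 16 23 → sum 51
16 23 18 → sum 57
23 18 2 → sum 43
18 2 23 → sum 43
2 23 10 → sum 35
23 10 20 → sum 53
10 20 25 → sum 55
20 25 8 → sum 53
25 8 1 → sum 34
8 1 15 → sum 24
Greatest of these is 65.

65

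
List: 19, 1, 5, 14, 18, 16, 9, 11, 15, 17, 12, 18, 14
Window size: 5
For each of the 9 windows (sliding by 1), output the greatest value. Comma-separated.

19, 18, 18, 18, 18, 17, 17, 18, 18

[19, 1, 5, 14, 18] → max 19
[1, 5, 14, 18, 16] → max 18
[5, 14, 18, 16, 9] → max 18
[14, 18, 16, 9, 11] → max 18
[18, 16, 9, 11, 15] → max 18
[16, 9, 11, 15, 17] → max 17
[9, 11, 15, 17, 12] → max 17
[11, 15, 17, 12, 18] → max 18
[15, 17, 12, 18, 14] → max 18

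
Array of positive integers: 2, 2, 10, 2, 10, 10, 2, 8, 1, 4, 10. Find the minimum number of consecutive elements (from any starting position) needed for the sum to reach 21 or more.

Extend right; whenever the sum reaches 21, record the length and shrink from the left:
add 2: running sum 2 < 21
add 2: running sum 4 < 21
add 10: running sum 14 < 21
add 2: running sum 16 < 21
end 4: [10, 2, 10] sum 22, len 3
end 5: [2, 10, 10] sum 22, len 3
end 6: [10, 10, 2] sum 22, len 3
end 7: [10, 10, 2, 8] sum 30, len 4
end 8: [10, 2, 8, 1] sum 21, len 4
end 9: [10, 2, 8, 1, 4] sum 25, len 5
end 10: [8, 1, 4, 10] sum 23, len 4
Shortest qualifying length: 3.

3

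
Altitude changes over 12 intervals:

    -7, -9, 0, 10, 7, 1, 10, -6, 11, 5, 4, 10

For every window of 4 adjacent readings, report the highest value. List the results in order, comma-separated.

10, 10, 10, 10, 10, 11, 11, 11, 11

(-7, -9, 0, 10) → max 10
(-9, 0, 10, 7) → max 10
(0, 10, 7, 1) → max 10
(10, 7, 1, 10) → max 10
(7, 1, 10, -6) → max 10
(1, 10, -6, 11) → max 11
(10, -6, 11, 5) → max 11
(-6, 11, 5, 4) → max 11
(11, 5, 4, 10) → max 11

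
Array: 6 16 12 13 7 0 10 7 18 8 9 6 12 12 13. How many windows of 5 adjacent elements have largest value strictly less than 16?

[6, 16, 12, 13, 7] → max 16
[16, 12, 13, 7, 0] → max 16
[12, 13, 7, 0, 10] → max 13  < 16 ✓
[13, 7, 0, 10, 7] → max 13  < 16 ✓
[7, 0, 10, 7, 18] → max 18
[0, 10, 7, 18, 8] → max 18
[10, 7, 18, 8, 9] → max 18
[7, 18, 8, 9, 6] → max 18
[18, 8, 9, 6, 12] → max 18
[8, 9, 6, 12, 12] → max 12  < 16 ✓
[9, 6, 12, 12, 13] → max 13  < 16 ✓
4 windows satisfy the condition.

4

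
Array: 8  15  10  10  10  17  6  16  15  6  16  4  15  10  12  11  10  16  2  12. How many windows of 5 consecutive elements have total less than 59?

[8, 15, 10, 10, 10] → sum 53  < 59 ✓
[15, 10, 10, 10, 17] → sum 62
[10, 10, 10, 17, 6] → sum 53  < 59 ✓
[10, 10, 17, 6, 16] → sum 59
[10, 17, 6, 16, 15] → sum 64
[17, 6, 16, 15, 6] → sum 60
[6, 16, 15, 6, 16] → sum 59
[16, 15, 6, 16, 4] → sum 57  < 59 ✓
[15, 6, 16, 4, 15] → sum 56  < 59 ✓
[6, 16, 4, 15, 10] → sum 51  < 59 ✓
[16, 4, 15, 10, 12] → sum 57  < 59 ✓
[4, 15, 10, 12, 11] → sum 52  < 59 ✓
[15, 10, 12, 11, 10] → sum 58  < 59 ✓
[10, 12, 11, 10, 16] → sum 59
[12, 11, 10, 16, 2] → sum 51  < 59 ✓
[11, 10, 16, 2, 12] → sum 51  < 59 ✓
10 windows satisfy the condition.

10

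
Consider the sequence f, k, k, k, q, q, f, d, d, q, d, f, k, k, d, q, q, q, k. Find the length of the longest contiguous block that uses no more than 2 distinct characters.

Extend right; when distinct count exceeds 2, shrink from the left:
[f] 1 distinct, len 1
[f, k] 2 distinct, len 2
[f, k, k] 2 distinct, len 3
[f, k, k, k] 2 distinct, len 4
[k, k, k, q] 2 distinct, len 4
[k, k, k, q, q] 2 distinct, len 5
[q, q, f] 2 distinct, len 3
[f, d] 2 distinct, len 2
[f, d, d] 2 distinct, len 3
[d, d, q] 2 distinct, len 3
[d, d, q, d] 2 distinct, len 4
[d, f] 2 distinct, len 2
[f, k] 2 distinct, len 2
[f, k, k] 2 distinct, len 3
[k, k, d] 2 distinct, len 3
[d, q] 2 distinct, len 2
[d, q, q] 2 distinct, len 3
[d, q, q, q] 2 distinct, len 4
[q, q, q, k] 2 distinct, len 4
Longest length with ≤2 distinct: 5.

5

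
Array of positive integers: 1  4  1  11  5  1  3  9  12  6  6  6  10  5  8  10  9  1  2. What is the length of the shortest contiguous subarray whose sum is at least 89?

add 1: running sum 1 < 89
add 4: running sum 5 < 89
add 1: running sum 6 < 89
add 11: running sum 17 < 89
add 5: running sum 22 < 89
add 1: running sum 23 < 89
add 3: running sum 26 < 89
add 9: running sum 35 < 89
add 12: running sum 47 < 89
add 6: running sum 53 < 89
add 6: running sum 59 < 89
add 6: running sum 65 < 89
add 10: running sum 75 < 89
add 5: running sum 80 < 89
add 8: running sum 88 < 89
end 15: [11, 5, 1, 3, 9, 12, 6, 6, 6, 10, 5, 8, 10] sum 92, len 13
end 16: [5, 1, 3, 9, 12, 6, 6, 6, 10, 5, 8, 10, 9] sum 90, len 13
end 17: [5, 1, 3, 9, 12, 6, 6, 6, 10, 5, 8, 10, 9, 1] sum 91, len 14
end 18: [5, 1, 3, 9, 12, 6, 6, 6, 10, 5, 8, 10, 9, 1, 2] sum 93, len 15
Shortest qualifying length: 13.

13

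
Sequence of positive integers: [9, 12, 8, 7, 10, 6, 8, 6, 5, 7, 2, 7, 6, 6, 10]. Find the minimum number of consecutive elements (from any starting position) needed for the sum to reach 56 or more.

Extend right; whenever the sum reaches 56, record the length and shrink from the left:
add 9: running sum 9 < 56
add 12: running sum 21 < 56
add 8: running sum 29 < 56
add 7: running sum 36 < 56
add 10: running sum 46 < 56
add 6: running sum 52 < 56
end 6: [9, 12, 8, 7, 10, 6, 8] sum 60, len 7
end 7: [12, 8, 7, 10, 6, 8, 6] sum 57, len 7
end 8: [12, 8, 7, 10, 6, 8, 6, 5] sum 62, len 8
end 9: [8, 7, 10, 6, 8, 6, 5, 7] sum 57, len 8
end 10: [8, 7, 10, 6, 8, 6, 5, 7, 2] sum 59, len 9
end 11: [7, 10, 6, 8, 6, 5, 7, 2, 7] sum 58, len 9
end 12: [10, 6, 8, 6, 5, 7, 2, 7, 6] sum 57, len 9
end 13: [10, 6, 8, 6, 5, 7, 2, 7, 6, 6] sum 63, len 10
end 14: [8, 6, 5, 7, 2, 7, 6, 6, 10] sum 57, len 9
Shortest qualifying length: 7.

7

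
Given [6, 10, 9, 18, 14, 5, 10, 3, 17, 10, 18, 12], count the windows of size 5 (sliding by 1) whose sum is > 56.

[6, 10, 9, 18, 14] → sum 57  > 56 ✓
[10, 9, 18, 14, 5] → sum 56
[9, 18, 14, 5, 10] → sum 56
[18, 14, 5, 10, 3] → sum 50
[14, 5, 10, 3, 17] → sum 49
[5, 10, 3, 17, 10] → sum 45
[10, 3, 17, 10, 18] → sum 58  > 56 ✓
[3, 17, 10, 18, 12] → sum 60  > 56 ✓
3 windows satisfy the condition.

3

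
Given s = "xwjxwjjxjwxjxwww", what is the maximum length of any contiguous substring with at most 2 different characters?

4

Extend right; when distinct count exceeds 2, shrink from the left:
[x] 1 distinct, len 1
[x, w] 2 distinct, len 2
[w, j] 2 distinct, len 2
[j, x] 2 distinct, len 2
[x, w] 2 distinct, len 2
[w, j] 2 distinct, len 2
[w, j, j] 2 distinct, len 3
[j, j, x] 2 distinct, len 3
[j, j, x, j] 2 distinct, len 4
[j, w] 2 distinct, len 2
[w, x] 2 distinct, len 2
[x, j] 2 distinct, len 2
[x, j, x] 2 distinct, len 3
[x, w] 2 distinct, len 2
[x, w, w] 2 distinct, len 3
[x, w, w, w] 2 distinct, len 4
Longest length with ≤2 distinct: 4.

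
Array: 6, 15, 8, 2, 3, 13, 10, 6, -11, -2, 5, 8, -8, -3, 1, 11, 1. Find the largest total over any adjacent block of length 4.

32

Window sums for each of the 14 positions:
6 15 8 2 → sum 31
15 8 2 3 → sum 28
8 2 3 13 → sum 26
2 3 13 10 → sum 28
3 13 10 6 → sum 32
13 10 6 -11 → sum 18
10 6 -11 -2 → sum 3
6 -11 -2 5 → sum -2
-11 -2 5 8 → sum 0
-2 5 8 -8 → sum 3
5 8 -8 -3 → sum 2
8 -8 -3 1 → sum -2
-8 -3 1 11 → sum 1
-3 1 11 1 → sum 10
Largest of these is 32.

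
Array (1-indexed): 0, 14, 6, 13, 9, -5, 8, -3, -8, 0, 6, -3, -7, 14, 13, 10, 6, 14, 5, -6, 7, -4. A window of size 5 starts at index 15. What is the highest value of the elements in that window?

Elements at indices 15..19: 13, 10, 6, 14, 5
max(13, 10, 6, 14, 5) = 14

14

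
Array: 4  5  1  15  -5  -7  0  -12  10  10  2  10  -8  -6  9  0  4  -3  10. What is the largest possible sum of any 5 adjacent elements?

Each size-5 window and its sum:
[4, 5, 1, 15, -5] → sum 20
[5, 1, 15, -5, -7] → sum 9
[1, 15, -5, -7, 0] → sum 4
[15, -5, -7, 0, -12] → sum -9
[-5, -7, 0, -12, 10] → sum -14
[-7, 0, -12, 10, 10] → sum 1
[0, -12, 10, 10, 2] → sum 10
[-12, 10, 10, 2, 10] → sum 20
[10, 10, 2, 10, -8] → sum 24
[10, 2, 10, -8, -6] → sum 8
[2, 10, -8, -6, 9] → sum 7
[10, -8, -6, 9, 0] → sum 5
[-8, -6, 9, 0, 4] → sum -1
[-6, 9, 0, 4, -3] → sum 4
[9, 0, 4, -3, 10] → sum 20
Largest of these is 24.

24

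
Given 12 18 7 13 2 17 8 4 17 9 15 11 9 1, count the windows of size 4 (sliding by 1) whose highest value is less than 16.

2

12 18 7 13 → max 18
18 7 13 2 → max 18
7 13 2 17 → max 17
13 2 17 8 → max 17
2 17 8 4 → max 17
17 8 4 17 → max 17
8 4 17 9 → max 17
4 17 9 15 → max 17
17 9 15 11 → max 17
9 15 11 9 → max 15  < 16 ✓
15 11 9 1 → max 15  < 16 ✓
2 windows satisfy the condition.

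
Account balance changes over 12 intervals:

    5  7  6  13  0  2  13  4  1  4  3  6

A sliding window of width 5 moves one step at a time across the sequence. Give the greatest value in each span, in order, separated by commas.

5 7 6 13 0 → max 13
7 6 13 0 2 → max 13
6 13 0 2 13 → max 13
13 0 2 13 4 → max 13
0 2 13 4 1 → max 13
2 13 4 1 4 → max 13
13 4 1 4 3 → max 13
4 1 4 3 6 → max 6

13, 13, 13, 13, 13, 13, 13, 6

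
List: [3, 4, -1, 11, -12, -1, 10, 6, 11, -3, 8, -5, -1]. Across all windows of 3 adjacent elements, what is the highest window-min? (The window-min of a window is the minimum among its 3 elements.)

3 4 -1 → min -1
4 -1 11 → min -1
-1 11 -12 → min -12
11 -12 -1 → min -12
-12 -1 10 → min -12
-1 10 6 → min -1
10 6 11 → min 6
6 11 -3 → min -3
11 -3 8 → min -3
-3 8 -5 → min -5
8 -5 -1 → min -5
Highest of these is 6.

6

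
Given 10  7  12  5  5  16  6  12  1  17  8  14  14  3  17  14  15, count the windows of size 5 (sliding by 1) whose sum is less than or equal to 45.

6

10 7 12 5 5 → sum 39  ≤ 45 ✓
7 12 5 5 16 → sum 45  ≤ 45 ✓
12 5 5 16 6 → sum 44  ≤ 45 ✓
5 5 16 6 12 → sum 44  ≤ 45 ✓
5 16 6 12 1 → sum 40  ≤ 45 ✓
16 6 12 1 17 → sum 52
6 12 1 17 8 → sum 44  ≤ 45 ✓
12 1 17 8 14 → sum 52
1 17 8 14 14 → sum 54
17 8 14 14 3 → sum 56
8 14 14 3 17 → sum 56
14 14 3 17 14 → sum 62
14 3 17 14 15 → sum 63
6 windows satisfy the condition.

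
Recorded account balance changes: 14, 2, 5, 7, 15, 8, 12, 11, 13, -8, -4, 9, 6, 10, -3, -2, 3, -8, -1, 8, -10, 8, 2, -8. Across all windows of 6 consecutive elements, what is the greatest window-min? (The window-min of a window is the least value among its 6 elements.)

(14, 2, 5, 7, 15, 8) → min 2
(2, 5, 7, 15, 8, 12) → min 2
(5, 7, 15, 8, 12, 11) → min 5
(7, 15, 8, 12, 11, 13) → min 7
(15, 8, 12, 11, 13, -8) → min -8
(8, 12, 11, 13, -8, -4) → min -8
(12, 11, 13, -8, -4, 9) → min -8
(11, 13, -8, -4, 9, 6) → min -8
(13, -8, -4, 9, 6, 10) → min -8
(-8, -4, 9, 6, 10, -3) → min -8
(-4, 9, 6, 10, -3, -2) → min -4
(9, 6, 10, -3, -2, 3) → min -3
(6, 10, -3, -2, 3, -8) → min -8
(10, -3, -2, 3, -8, -1) → min -8
(-3, -2, 3, -8, -1, 8) → min -8
(-2, 3, -8, -1, 8, -10) → min -10
(3, -8, -1, 8, -10, 8) → min -10
(-8, -1, 8, -10, 8, 2) → min -10
(-1, 8, -10, 8, 2, -8) → min -10
Greatest of these is 7.

7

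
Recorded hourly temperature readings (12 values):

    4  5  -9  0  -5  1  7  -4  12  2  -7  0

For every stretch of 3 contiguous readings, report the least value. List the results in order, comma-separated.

Sliding a size-3 window across the 12 values:
4 5 -9 → min -9
5 -9 0 → min -9
-9 0 -5 → min -9
0 -5 1 → min -5
-5 1 7 → min -5
1 7 -4 → min -4
7 -4 12 → min -4
-4 12 2 → min -4
12 2 -7 → min -7
2 -7 0 → min -7

-9, -9, -9, -5, -5, -4, -4, -4, -7, -7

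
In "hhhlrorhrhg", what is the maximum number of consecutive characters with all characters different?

[h] len 1
[h] len 1
[h] len 1
[h, l] len 2
[h, l, r] len 3
[h, l, r, o] len 4
[o, r] len 2
[o, r, h] len 3
[h, r] len 2
[r, h] len 2
[r, h, g] len 3
Longest all-distinct length: 4.

4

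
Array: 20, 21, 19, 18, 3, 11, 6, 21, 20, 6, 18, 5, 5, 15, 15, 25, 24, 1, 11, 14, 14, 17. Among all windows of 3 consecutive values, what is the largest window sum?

[20, 21, 19] → sum 60
[21, 19, 18] → sum 58
[19, 18, 3] → sum 40
[18, 3, 11] → sum 32
[3, 11, 6] → sum 20
[11, 6, 21] → sum 38
[6, 21, 20] → sum 47
[21, 20, 6] → sum 47
[20, 6, 18] → sum 44
[6, 18, 5] → sum 29
[18, 5, 5] → sum 28
[5, 5, 15] → sum 25
[5, 15, 15] → sum 35
[15, 15, 25] → sum 55
[15, 25, 24] → sum 64
[25, 24, 1] → sum 50
[24, 1, 11] → sum 36
[1, 11, 14] → sum 26
[11, 14, 14] → sum 39
[14, 14, 17] → sum 45
Largest of these is 64.

64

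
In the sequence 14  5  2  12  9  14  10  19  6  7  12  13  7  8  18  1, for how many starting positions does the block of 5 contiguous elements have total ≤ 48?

[14, 5, 2, 12, 9] → sum 42  ≤ 48 ✓
[5, 2, 12, 9, 14] → sum 42  ≤ 48 ✓
[2, 12, 9, 14, 10] → sum 47  ≤ 48 ✓
[12, 9, 14, 10, 19] → sum 64
[9, 14, 10, 19, 6] → sum 58
[14, 10, 19, 6, 7] → sum 56
[10, 19, 6, 7, 12] → sum 54
[19, 6, 7, 12, 13] → sum 57
[6, 7, 12, 13, 7] → sum 45  ≤ 48 ✓
[7, 12, 13, 7, 8] → sum 47  ≤ 48 ✓
[12, 13, 7, 8, 18] → sum 58
[13, 7, 8, 18, 1] → sum 47  ≤ 48 ✓
6 windows satisfy the condition.

6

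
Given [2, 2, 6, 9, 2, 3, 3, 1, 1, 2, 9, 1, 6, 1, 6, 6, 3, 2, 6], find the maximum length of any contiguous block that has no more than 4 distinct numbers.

9

[2] 1 distinct, len 1
[2, 2] 1 distinct, len 2
[2, 2, 6] 2 distinct, len 3
[2, 2, 6, 9] 3 distinct, len 4
[2, 2, 6, 9, 2] 3 distinct, len 5
[2, 2, 6, 9, 2, 3] 4 distinct, len 6
[2, 2, 6, 9, 2, 3, 3] 4 distinct, len 7
[9, 2, 3, 3, 1] 4 distinct, len 5
[9, 2, 3, 3, 1, 1] 4 distinct, len 6
[9, 2, 3, 3, 1, 1, 2] 4 distinct, len 7
[9, 2, 3, 3, 1, 1, 2, 9] 4 distinct, len 8
[9, 2, 3, 3, 1, 1, 2, 9, 1] 4 distinct, len 9
[1, 1, 2, 9, 1, 6] 4 distinct, len 6
[1, 1, 2, 9, 1, 6, 1] 4 distinct, len 7
[1, 1, 2, 9, 1, 6, 1, 6] 4 distinct, len 8
[1, 1, 2, 9, 1, 6, 1, 6, 6] 4 distinct, len 9
[9, 1, 6, 1, 6, 6, 3] 4 distinct, len 7
[1, 6, 1, 6, 6, 3, 2] 4 distinct, len 7
[1, 6, 1, 6, 6, 3, 2, 6] 4 distinct, len 8
Longest length with ≤4 distinct: 9.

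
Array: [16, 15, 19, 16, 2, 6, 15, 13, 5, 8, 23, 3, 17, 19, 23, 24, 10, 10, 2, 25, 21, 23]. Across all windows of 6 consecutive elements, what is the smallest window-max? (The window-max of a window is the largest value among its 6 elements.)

15

16 15 19 16 2 6 → max 19
15 19 16 2 6 15 → max 19
19 16 2 6 15 13 → max 19
16 2 6 15 13 5 → max 16
2 6 15 13 5 8 → max 15
6 15 13 5 8 23 → max 23
15 13 5 8 23 3 → max 23
13 5 8 23 3 17 → max 23
5 8 23 3 17 19 → max 23
8 23 3 17 19 23 → max 23
23 3 17 19 23 24 → max 24
3 17 19 23 24 10 → max 24
17 19 23 24 10 10 → max 24
19 23 24 10 10 2 → max 24
23 24 10 10 2 25 → max 25
24 10 10 2 25 21 → max 25
10 10 2 25 21 23 → max 25
Smallest of these is 15.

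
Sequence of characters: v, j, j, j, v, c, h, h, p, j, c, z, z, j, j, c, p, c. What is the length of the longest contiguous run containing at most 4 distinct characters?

Extend right; when distinct count exceeds 4, shrink from the left:
[v] 1 distinct, len 1
[v, j] 2 distinct, len 2
[v, j, j] 2 distinct, len 3
[v, j, j, j] 2 distinct, len 4
[v, j, j, j, v] 2 distinct, len 5
[v, j, j, j, v, c] 3 distinct, len 6
[v, j, j, j, v, c, h] 4 distinct, len 7
[v, j, j, j, v, c, h, h] 4 distinct, len 8
[v, c, h, h, p] 4 distinct, len 5
[c, h, h, p, j] 4 distinct, len 5
[c, h, h, p, j, c] 4 distinct, len 6
[p, j, c, z] 4 distinct, len 4
[p, j, c, z, z] 4 distinct, len 5
[p, j, c, z, z, j] 4 distinct, len 6
[p, j, c, z, z, j, j] 4 distinct, len 7
[p, j, c, z, z, j, j, c] 4 distinct, len 8
[p, j, c, z, z, j, j, c, p] 4 distinct, len 9
[p, j, c, z, z, j, j, c, p, c] 4 distinct, len 10
Longest length with ≤4 distinct: 10.

10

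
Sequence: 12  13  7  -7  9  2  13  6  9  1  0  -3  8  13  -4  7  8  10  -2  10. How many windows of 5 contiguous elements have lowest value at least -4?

[12, 13, 7, -7, 9] → min -7
[13, 7, -7, 9, 2] → min -7
[7, -7, 9, 2, 13] → min -7
[-7, 9, 2, 13, 6] → min -7
[9, 2, 13, 6, 9] → min 2  ≥ -4 ✓
[2, 13, 6, 9, 1] → min 1  ≥ -4 ✓
[13, 6, 9, 1, 0] → min 0  ≥ -4 ✓
[6, 9, 1, 0, -3] → min -3  ≥ -4 ✓
[9, 1, 0, -3, 8] → min -3  ≥ -4 ✓
[1, 0, -3, 8, 13] → min -3  ≥ -4 ✓
[0, -3, 8, 13, -4] → min -4  ≥ -4 ✓
[-3, 8, 13, -4, 7] → min -4  ≥ -4 ✓
[8, 13, -4, 7, 8] → min -4  ≥ -4 ✓
[13, -4, 7, 8, 10] → min -4  ≥ -4 ✓
[-4, 7, 8, 10, -2] → min -4  ≥ -4 ✓
[7, 8, 10, -2, 10] → min -2  ≥ -4 ✓
12 windows satisfy the condition.

12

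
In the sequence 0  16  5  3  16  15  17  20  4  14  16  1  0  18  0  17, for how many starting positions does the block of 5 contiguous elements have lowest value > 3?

3

[0, 16, 5, 3, 16] → min 0
[16, 5, 3, 16, 15] → min 3
[5, 3, 16, 15, 17] → min 3
[3, 16, 15, 17, 20] → min 3
[16, 15, 17, 20, 4] → min 4  > 3 ✓
[15, 17, 20, 4, 14] → min 4  > 3 ✓
[17, 20, 4, 14, 16] → min 4  > 3 ✓
[20, 4, 14, 16, 1] → min 1
[4, 14, 16, 1, 0] → min 0
[14, 16, 1, 0, 18] → min 0
[16, 1, 0, 18, 0] → min 0
[1, 0, 18, 0, 17] → min 0
3 windows satisfy the condition.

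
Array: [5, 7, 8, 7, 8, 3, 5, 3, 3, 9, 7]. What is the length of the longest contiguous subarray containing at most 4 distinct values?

9

[5] 1 distinct, len 1
[5, 7] 2 distinct, len 2
[5, 7, 8] 3 distinct, len 3
[5, 7, 8, 7] 3 distinct, len 4
[5, 7, 8, 7, 8] 3 distinct, len 5
[5, 7, 8, 7, 8, 3] 4 distinct, len 6
[5, 7, 8, 7, 8, 3, 5] 4 distinct, len 7
[5, 7, 8, 7, 8, 3, 5, 3] 4 distinct, len 8
[5, 7, 8, 7, 8, 3, 5, 3, 3] 4 distinct, len 9
[8, 3, 5, 3, 3, 9] 4 distinct, len 6
[3, 5, 3, 3, 9, 7] 4 distinct, len 6
Longest length with ≤4 distinct: 9.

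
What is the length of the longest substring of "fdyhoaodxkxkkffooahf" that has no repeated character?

[f] len 1
[f, d] len 2
[f, d, y] len 3
[f, d, y, h] len 4
[f, d, y, h, o] len 5
[f, d, y, h, o, a] len 6
[a, o] len 2
[a, o, d] len 3
[a, o, d, x] len 4
[a, o, d, x, k] len 5
[k, x] len 2
[x, k] len 2
[k] len 1
[k, f] len 2
[f] len 1
[f, o] len 2
[o] len 1
[o, a] len 2
[o, a, h] len 3
[o, a, h, f] len 4
Longest all-distinct length: 6.

6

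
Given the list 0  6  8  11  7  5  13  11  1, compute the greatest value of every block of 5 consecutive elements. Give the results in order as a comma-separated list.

Sliding a size-5 window across the 9 values:
0 6 8 11 7 → max 11
6 8 11 7 5 → max 11
8 11 7 5 13 → max 13
11 7 5 13 11 → max 13
7 5 13 11 1 → max 13

11, 11, 13, 13, 13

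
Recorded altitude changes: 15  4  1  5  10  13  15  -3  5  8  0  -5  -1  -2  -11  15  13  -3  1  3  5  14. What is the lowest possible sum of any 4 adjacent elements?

[15, 4, 1, 5] → sum 25
[4, 1, 5, 10] → sum 20
[1, 5, 10, 13] → sum 29
[5, 10, 13, 15] → sum 43
[10, 13, 15, -3] → sum 35
[13, 15, -3, 5] → sum 30
[15, -3, 5, 8] → sum 25
[-3, 5, 8, 0] → sum 10
[5, 8, 0, -5] → sum 8
[8, 0, -5, -1] → sum 2
[0, -5, -1, -2] → sum -8
[-5, -1, -2, -11] → sum -19
[-1, -2, -11, 15] → sum 1
[-2, -11, 15, 13] → sum 15
[-11, 15, 13, -3] → sum 14
[15, 13, -3, 1] → sum 26
[13, -3, 1, 3] → sum 14
[-3, 1, 3, 5] → sum 6
[1, 3, 5, 14] → sum 23
Lowest of these is -19.

-19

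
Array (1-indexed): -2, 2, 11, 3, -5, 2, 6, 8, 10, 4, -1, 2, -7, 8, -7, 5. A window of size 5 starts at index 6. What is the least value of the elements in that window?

2

Elements at indices 6..10: 2, 6, 8, 10, 4
min(2, 6, 8, 10, 4) = 2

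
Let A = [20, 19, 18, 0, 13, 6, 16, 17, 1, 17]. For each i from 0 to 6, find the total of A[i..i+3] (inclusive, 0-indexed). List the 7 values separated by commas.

57, 50, 37, 35, 52, 40, 51

[20, 19, 18, 0] → sum 57
[19, 18, 0, 13] → sum 50
[18, 0, 13, 6] → sum 37
[0, 13, 6, 16] → sum 35
[13, 6, 16, 17] → sum 52
[6, 16, 17, 1] → sum 40
[16, 17, 1, 17] → sum 51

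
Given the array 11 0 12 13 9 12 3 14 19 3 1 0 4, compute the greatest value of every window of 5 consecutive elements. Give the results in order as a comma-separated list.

[11, 0, 12, 13, 9] → max 13
[0, 12, 13, 9, 12] → max 13
[12, 13, 9, 12, 3] → max 13
[13, 9, 12, 3, 14] → max 14
[9, 12, 3, 14, 19] → max 19
[12, 3, 14, 19, 3] → max 19
[3, 14, 19, 3, 1] → max 19
[14, 19, 3, 1, 0] → max 19
[19, 3, 1, 0, 4] → max 19

13, 13, 13, 14, 19, 19, 19, 19, 19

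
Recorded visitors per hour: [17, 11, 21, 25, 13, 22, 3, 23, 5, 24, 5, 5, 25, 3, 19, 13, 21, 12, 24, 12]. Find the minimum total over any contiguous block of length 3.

[17, 11, 21] → sum 49
[11, 21, 25] → sum 57
[21, 25, 13] → sum 59
[25, 13, 22] → sum 60
[13, 22, 3] → sum 38
[22, 3, 23] → sum 48
[3, 23, 5] → sum 31
[23, 5, 24] → sum 52
[5, 24, 5] → sum 34
[24, 5, 5] → sum 34
[5, 5, 25] → sum 35
[5, 25, 3] → sum 33
[25, 3, 19] → sum 47
[3, 19, 13] → sum 35
[19, 13, 21] → sum 53
[13, 21, 12] → sum 46
[21, 12, 24] → sum 57
[12, 24, 12] → sum 48
Minimum of these is 31.

31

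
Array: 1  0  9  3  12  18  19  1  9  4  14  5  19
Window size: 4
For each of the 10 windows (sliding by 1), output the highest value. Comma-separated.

9, 12, 18, 19, 19, 19, 19, 14, 14, 19

[1, 0, 9, 3] → max 9
[0, 9, 3, 12] → max 12
[9, 3, 12, 18] → max 18
[3, 12, 18, 19] → max 19
[12, 18, 19, 1] → max 19
[18, 19, 1, 9] → max 19
[19, 1, 9, 4] → max 19
[1, 9, 4, 14] → max 14
[9, 4, 14, 5] → max 14
[4, 14, 5, 19] → max 19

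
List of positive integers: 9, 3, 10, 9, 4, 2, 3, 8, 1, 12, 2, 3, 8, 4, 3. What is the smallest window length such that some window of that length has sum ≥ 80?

15

Extend right; whenever the sum reaches 80, record the length and shrink from the left:
add 9: running sum 9 < 80
add 3: running sum 12 < 80
add 10: running sum 22 < 80
add 9: running sum 31 < 80
add 4: running sum 35 < 80
add 2: running sum 37 < 80
add 3: running sum 40 < 80
add 8: running sum 48 < 80
add 1: running sum 49 < 80
add 12: running sum 61 < 80
add 2: running sum 63 < 80
add 3: running sum 66 < 80
add 8: running sum 74 < 80
add 4: running sum 78 < 80
add 3: shortest ending here [9, 3, 10, 9, 4, 2, 3, 8, 1, 12, 2, 3, 8, 4, 3] sum 81, len 15
Shortest qualifying length: 15.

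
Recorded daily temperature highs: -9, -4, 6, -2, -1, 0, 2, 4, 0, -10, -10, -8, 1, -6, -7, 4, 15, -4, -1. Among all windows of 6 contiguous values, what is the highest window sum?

-9 -4 6 -2 -1 0 → sum -10
-4 6 -2 -1 0 2 → sum 1
6 -2 -1 0 2 4 → sum 9
-2 -1 0 2 4 0 → sum 3
-1 0 2 4 0 -10 → sum -5
0 2 4 0 -10 -10 → sum -14
2 4 0 -10 -10 -8 → sum -22
4 0 -10 -10 -8 1 → sum -23
0 -10 -10 -8 1 -6 → sum -33
-10 -10 -8 1 -6 -7 → sum -40
-10 -8 1 -6 -7 4 → sum -26
-8 1 -6 -7 4 15 → sum -1
1 -6 -7 4 15 -4 → sum 3
-6 -7 4 15 -4 -1 → sum 1
Highest of these is 9.

9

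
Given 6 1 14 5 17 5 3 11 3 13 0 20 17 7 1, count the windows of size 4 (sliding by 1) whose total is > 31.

[6, 1, 14, 5] → sum 26
[1, 14, 5, 17] → sum 37  > 31 ✓
[14, 5, 17, 5] → sum 41  > 31 ✓
[5, 17, 5, 3] → sum 30
[17, 5, 3, 11] → sum 36  > 31 ✓
[5, 3, 11, 3] → sum 22
[3, 11, 3, 13] → sum 30
[11, 3, 13, 0] → sum 27
[3, 13, 0, 20] → sum 36  > 31 ✓
[13, 0, 20, 17] → sum 50  > 31 ✓
[0, 20, 17, 7] → sum 44  > 31 ✓
[20, 17, 7, 1] → sum 45  > 31 ✓
7 windows satisfy the condition.

7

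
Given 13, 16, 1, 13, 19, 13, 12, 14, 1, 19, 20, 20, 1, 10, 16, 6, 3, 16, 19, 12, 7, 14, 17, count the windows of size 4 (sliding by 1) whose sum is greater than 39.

(13, 16, 1, 13) → sum 43  > 39 ✓
(16, 1, 13, 19) → sum 49  > 39 ✓
(1, 13, 19, 13) → sum 46  > 39 ✓
(13, 19, 13, 12) → sum 57  > 39 ✓
(19, 13, 12, 14) → sum 58  > 39 ✓
(13, 12, 14, 1) → sum 40  > 39 ✓
(12, 14, 1, 19) → sum 46  > 39 ✓
(14, 1, 19, 20) → sum 54  > 39 ✓
(1, 19, 20, 20) → sum 60  > 39 ✓
(19, 20, 20, 1) → sum 60  > 39 ✓
(20, 20, 1, 10) → sum 51  > 39 ✓
(20, 1, 10, 16) → sum 47  > 39 ✓
(1, 10, 16, 6) → sum 33
(10, 16, 6, 3) → sum 35
(16, 6, 3, 16) → sum 41  > 39 ✓
(6, 3, 16, 19) → sum 44  > 39 ✓
(3, 16, 19, 12) → sum 50  > 39 ✓
(16, 19, 12, 7) → sum 54  > 39 ✓
(19, 12, 7, 14) → sum 52  > 39 ✓
(12, 7, 14, 17) → sum 50  > 39 ✓
18 windows satisfy the condition.

18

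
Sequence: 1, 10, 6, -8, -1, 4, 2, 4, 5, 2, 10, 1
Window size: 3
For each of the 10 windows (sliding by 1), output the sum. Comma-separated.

(1, 10, 6) → sum 17
(10, 6, -8) → sum 8
(6, -8, -1) → sum -3
(-8, -1, 4) → sum -5
(-1, 4, 2) → sum 5
(4, 2, 4) → sum 10
(2, 4, 5) → sum 11
(4, 5, 2) → sum 11
(5, 2, 10) → sum 17
(2, 10, 1) → sum 13

17, 8, -3, -5, 5, 10, 11, 11, 17, 13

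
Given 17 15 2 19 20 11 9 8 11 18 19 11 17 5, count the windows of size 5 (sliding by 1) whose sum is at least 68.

17 15 2 19 20 → sum 73  ≥ 68 ✓
15 2 19 20 11 → sum 67
2 19 20 11 9 → sum 61
19 20 11 9 8 → sum 67
20 11 9 8 11 → sum 59
11 9 8 11 18 → sum 57
9 8 11 18 19 → sum 65
8 11 18 19 11 → sum 67
11 18 19 11 17 → sum 76  ≥ 68 ✓
18 19 11 17 5 → sum 70  ≥ 68 ✓
3 windows satisfy the condition.

3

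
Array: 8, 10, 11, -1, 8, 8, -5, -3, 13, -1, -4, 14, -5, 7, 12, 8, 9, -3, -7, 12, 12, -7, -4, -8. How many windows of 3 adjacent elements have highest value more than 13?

3

(8, 10, 11) → max 11
(10, 11, -1) → max 11
(11, -1, 8) → max 11
(-1, 8, 8) → max 8
(8, 8, -5) → max 8
(8, -5, -3) → max 8
(-5, -3, 13) → max 13
(-3, 13, -1) → max 13
(13, -1, -4) → max 13
(-1, -4, 14) → max 14  > 13 ✓
(-4, 14, -5) → max 14  > 13 ✓
(14, -5, 7) → max 14  > 13 ✓
(-5, 7, 12) → max 12
(7, 12, 8) → max 12
(12, 8, 9) → max 12
(8, 9, -3) → max 9
(9, -3, -7) → max 9
(-3, -7, 12) → max 12
(-7, 12, 12) → max 12
(12, 12, -7) → max 12
(12, -7, -4) → max 12
(-7, -4, -8) → max -4
3 windows satisfy the condition.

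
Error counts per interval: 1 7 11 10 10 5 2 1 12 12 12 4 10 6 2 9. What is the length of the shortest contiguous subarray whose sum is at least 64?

8

add 1: running sum 1 < 64
add 7: running sum 8 < 64
add 11: running sum 19 < 64
add 10: running sum 29 < 64
add 10: running sum 39 < 64
add 5: running sum 44 < 64
add 2: running sum 46 < 64
add 1: running sum 47 < 64
add 12: running sum 59 < 64
add 12: shortest ending here [7, 11, 10, 10, 5, 2, 1, 12, 12] sum 70, len 9
add 12: shortest ending here [10, 10, 5, 2, 1, 12, 12, 12] sum 64, len 8
add 4: shortest ending here [10, 10, 5, 2, 1, 12, 12, 12, 4] sum 68, len 9
add 10: shortest ending here [10, 5, 2, 1, 12, 12, 12, 4, 10] sum 68, len 9
add 6: shortest ending here [5, 2, 1, 12, 12, 12, 4, 10, 6] sum 64, len 9
add 2: shortest ending here [5, 2, 1, 12, 12, 12, 4, 10, 6, 2] sum 66, len 10
add 9: shortest ending here [12, 12, 12, 4, 10, 6, 2, 9] sum 67, len 8
Shortest qualifying length: 8.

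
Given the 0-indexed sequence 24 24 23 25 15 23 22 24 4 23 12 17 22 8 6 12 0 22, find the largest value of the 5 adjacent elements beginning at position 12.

Elements at indices 12..16: 22, 8, 6, 12, 0
max(22, 8, 6, 12, 0) = 22

22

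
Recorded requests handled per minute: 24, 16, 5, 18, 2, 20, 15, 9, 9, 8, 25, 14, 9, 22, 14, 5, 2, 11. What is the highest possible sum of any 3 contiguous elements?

48

[24, 16, 5] → sum 45
[16, 5, 18] → sum 39
[5, 18, 2] → sum 25
[18, 2, 20] → sum 40
[2, 20, 15] → sum 37
[20, 15, 9] → sum 44
[15, 9, 9] → sum 33
[9, 9, 8] → sum 26
[9, 8, 25] → sum 42
[8, 25, 14] → sum 47
[25, 14, 9] → sum 48
[14, 9, 22] → sum 45
[9, 22, 14] → sum 45
[22, 14, 5] → sum 41
[14, 5, 2] → sum 21
[5, 2, 11] → sum 18
Highest of these is 48.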